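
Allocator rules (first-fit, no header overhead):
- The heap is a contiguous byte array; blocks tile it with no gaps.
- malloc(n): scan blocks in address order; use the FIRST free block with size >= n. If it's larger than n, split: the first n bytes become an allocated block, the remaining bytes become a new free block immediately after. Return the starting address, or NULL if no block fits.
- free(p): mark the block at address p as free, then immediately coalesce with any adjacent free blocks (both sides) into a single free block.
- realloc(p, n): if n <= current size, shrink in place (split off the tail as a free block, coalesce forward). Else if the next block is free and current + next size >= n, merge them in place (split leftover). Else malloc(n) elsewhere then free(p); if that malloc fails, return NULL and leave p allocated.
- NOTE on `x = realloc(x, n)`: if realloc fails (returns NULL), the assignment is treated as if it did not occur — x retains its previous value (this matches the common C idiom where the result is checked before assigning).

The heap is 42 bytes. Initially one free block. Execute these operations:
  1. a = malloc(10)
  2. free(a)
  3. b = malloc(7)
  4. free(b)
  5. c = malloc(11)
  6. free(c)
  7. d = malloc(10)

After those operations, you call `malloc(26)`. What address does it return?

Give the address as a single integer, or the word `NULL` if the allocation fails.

Answer: 10

Derivation:
Op 1: a = malloc(10) -> a = 0; heap: [0-9 ALLOC][10-41 FREE]
Op 2: free(a) -> (freed a); heap: [0-41 FREE]
Op 3: b = malloc(7) -> b = 0; heap: [0-6 ALLOC][7-41 FREE]
Op 4: free(b) -> (freed b); heap: [0-41 FREE]
Op 5: c = malloc(11) -> c = 0; heap: [0-10 ALLOC][11-41 FREE]
Op 6: free(c) -> (freed c); heap: [0-41 FREE]
Op 7: d = malloc(10) -> d = 0; heap: [0-9 ALLOC][10-41 FREE]
malloc(26): first-fit scan over [0-9 ALLOC][10-41 FREE] -> 10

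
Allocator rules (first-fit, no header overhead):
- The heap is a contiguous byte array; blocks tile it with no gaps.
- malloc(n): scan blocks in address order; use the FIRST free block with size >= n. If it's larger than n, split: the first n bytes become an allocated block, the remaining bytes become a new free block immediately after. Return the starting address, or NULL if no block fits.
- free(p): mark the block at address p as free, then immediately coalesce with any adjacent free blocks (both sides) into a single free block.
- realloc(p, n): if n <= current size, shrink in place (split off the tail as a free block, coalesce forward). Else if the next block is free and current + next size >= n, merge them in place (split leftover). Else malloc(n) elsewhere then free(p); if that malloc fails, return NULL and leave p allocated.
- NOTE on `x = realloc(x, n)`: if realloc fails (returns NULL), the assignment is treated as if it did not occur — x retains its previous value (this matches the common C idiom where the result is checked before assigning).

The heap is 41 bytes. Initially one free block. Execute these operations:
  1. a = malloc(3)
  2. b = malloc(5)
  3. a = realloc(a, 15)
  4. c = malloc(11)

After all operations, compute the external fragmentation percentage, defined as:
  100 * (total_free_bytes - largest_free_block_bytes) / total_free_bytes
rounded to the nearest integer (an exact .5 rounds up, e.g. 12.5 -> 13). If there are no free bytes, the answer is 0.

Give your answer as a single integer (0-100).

Op 1: a = malloc(3) -> a = 0; heap: [0-2 ALLOC][3-40 FREE]
Op 2: b = malloc(5) -> b = 3; heap: [0-2 ALLOC][3-7 ALLOC][8-40 FREE]
Op 3: a = realloc(a, 15) -> a = 8; heap: [0-2 FREE][3-7 ALLOC][8-22 ALLOC][23-40 FREE]
Op 4: c = malloc(11) -> c = 23; heap: [0-2 FREE][3-7 ALLOC][8-22 ALLOC][23-33 ALLOC][34-40 FREE]
Free blocks: [3 7] total_free=10 largest=7 -> 100*(10-7)/10 = 300/10 = 30

Answer: 30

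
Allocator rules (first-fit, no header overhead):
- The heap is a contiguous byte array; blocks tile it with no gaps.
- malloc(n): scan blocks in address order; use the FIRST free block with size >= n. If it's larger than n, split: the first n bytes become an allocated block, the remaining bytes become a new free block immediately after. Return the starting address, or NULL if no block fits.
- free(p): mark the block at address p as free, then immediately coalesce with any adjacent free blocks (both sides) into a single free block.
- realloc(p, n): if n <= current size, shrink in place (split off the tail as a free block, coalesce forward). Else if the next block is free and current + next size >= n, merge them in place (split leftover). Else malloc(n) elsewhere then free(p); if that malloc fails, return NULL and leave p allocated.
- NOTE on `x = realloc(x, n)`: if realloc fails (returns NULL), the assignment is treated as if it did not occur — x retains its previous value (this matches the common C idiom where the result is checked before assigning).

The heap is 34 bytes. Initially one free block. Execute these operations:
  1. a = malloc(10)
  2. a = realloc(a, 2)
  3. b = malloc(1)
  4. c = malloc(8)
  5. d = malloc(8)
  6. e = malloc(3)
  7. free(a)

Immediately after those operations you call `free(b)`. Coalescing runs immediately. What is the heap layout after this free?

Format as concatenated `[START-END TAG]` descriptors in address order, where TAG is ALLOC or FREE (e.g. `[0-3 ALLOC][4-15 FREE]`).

Answer: [0-2 FREE][3-10 ALLOC][11-18 ALLOC][19-21 ALLOC][22-33 FREE]

Derivation:
Op 1: a = malloc(10) -> a = 0; heap: [0-9 ALLOC][10-33 FREE]
Op 2: a = realloc(a, 2) -> a = 0; heap: [0-1 ALLOC][2-33 FREE]
Op 3: b = malloc(1) -> b = 2; heap: [0-1 ALLOC][2-2 ALLOC][3-33 FREE]
Op 4: c = malloc(8) -> c = 3; heap: [0-1 ALLOC][2-2 ALLOC][3-10 ALLOC][11-33 FREE]
Op 5: d = malloc(8) -> d = 11; heap: [0-1 ALLOC][2-2 ALLOC][3-10 ALLOC][11-18 ALLOC][19-33 FREE]
Op 6: e = malloc(3) -> e = 19; heap: [0-1 ALLOC][2-2 ALLOC][3-10 ALLOC][11-18 ALLOC][19-21 ALLOC][22-33 FREE]
Op 7: free(a) -> (freed a); heap: [0-1 FREE][2-2 ALLOC][3-10 ALLOC][11-18 ALLOC][19-21 ALLOC][22-33 FREE]
free(b): b = 2 -> block [2-2 ALLOC]; mark free, coalesce with adjacent free neighbors -> [0-2 FREE][3-10 ALLOC][11-18 ALLOC][19-21 ALLOC][22-33 FREE]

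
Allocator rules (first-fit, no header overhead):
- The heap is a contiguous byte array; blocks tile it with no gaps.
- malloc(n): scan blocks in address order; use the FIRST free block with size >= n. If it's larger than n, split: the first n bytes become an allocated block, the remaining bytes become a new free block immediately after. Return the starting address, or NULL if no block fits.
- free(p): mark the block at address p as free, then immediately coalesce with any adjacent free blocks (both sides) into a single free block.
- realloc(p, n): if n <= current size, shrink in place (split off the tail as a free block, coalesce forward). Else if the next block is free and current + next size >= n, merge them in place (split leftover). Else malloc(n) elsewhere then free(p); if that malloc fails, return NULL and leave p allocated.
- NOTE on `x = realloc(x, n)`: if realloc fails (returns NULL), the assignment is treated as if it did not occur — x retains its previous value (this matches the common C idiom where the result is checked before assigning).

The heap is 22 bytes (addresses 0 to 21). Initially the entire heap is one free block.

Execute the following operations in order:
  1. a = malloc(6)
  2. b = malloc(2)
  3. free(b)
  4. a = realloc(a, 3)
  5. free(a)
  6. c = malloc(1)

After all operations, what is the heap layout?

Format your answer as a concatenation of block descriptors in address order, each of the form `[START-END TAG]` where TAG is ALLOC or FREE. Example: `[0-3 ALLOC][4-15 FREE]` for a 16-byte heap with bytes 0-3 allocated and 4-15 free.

Op 1: a = malloc(6) -> a = 0; heap: [0-5 ALLOC][6-21 FREE]
Op 2: b = malloc(2) -> b = 6; heap: [0-5 ALLOC][6-7 ALLOC][8-21 FREE]
Op 3: free(b) -> (freed b); heap: [0-5 ALLOC][6-21 FREE]
Op 4: a = realloc(a, 3) -> a = 0; heap: [0-2 ALLOC][3-21 FREE]
Op 5: free(a) -> (freed a); heap: [0-21 FREE]
Op 6: c = malloc(1) -> c = 0; heap: [0-0 ALLOC][1-21 FREE]

Answer: [0-0 ALLOC][1-21 FREE]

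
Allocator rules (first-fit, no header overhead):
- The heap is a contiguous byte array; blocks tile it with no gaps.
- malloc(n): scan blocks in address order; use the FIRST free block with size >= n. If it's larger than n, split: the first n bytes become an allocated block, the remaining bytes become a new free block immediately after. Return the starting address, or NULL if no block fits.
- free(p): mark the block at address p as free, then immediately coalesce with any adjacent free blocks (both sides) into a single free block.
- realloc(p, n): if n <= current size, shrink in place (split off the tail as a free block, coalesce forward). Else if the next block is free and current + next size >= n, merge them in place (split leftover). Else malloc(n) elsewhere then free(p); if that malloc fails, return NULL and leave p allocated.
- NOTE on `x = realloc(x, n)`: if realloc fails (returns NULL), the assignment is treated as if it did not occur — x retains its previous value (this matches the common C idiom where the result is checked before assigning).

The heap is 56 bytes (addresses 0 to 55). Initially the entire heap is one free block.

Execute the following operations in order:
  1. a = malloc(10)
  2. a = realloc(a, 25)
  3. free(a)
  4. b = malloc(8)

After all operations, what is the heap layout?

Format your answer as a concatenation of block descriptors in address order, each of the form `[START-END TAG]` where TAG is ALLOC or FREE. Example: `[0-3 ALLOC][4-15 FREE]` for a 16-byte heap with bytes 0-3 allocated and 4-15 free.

Op 1: a = malloc(10) -> a = 0; heap: [0-9 ALLOC][10-55 FREE]
Op 2: a = realloc(a, 25) -> a = 0; heap: [0-24 ALLOC][25-55 FREE]
Op 3: free(a) -> (freed a); heap: [0-55 FREE]
Op 4: b = malloc(8) -> b = 0; heap: [0-7 ALLOC][8-55 FREE]

Answer: [0-7 ALLOC][8-55 FREE]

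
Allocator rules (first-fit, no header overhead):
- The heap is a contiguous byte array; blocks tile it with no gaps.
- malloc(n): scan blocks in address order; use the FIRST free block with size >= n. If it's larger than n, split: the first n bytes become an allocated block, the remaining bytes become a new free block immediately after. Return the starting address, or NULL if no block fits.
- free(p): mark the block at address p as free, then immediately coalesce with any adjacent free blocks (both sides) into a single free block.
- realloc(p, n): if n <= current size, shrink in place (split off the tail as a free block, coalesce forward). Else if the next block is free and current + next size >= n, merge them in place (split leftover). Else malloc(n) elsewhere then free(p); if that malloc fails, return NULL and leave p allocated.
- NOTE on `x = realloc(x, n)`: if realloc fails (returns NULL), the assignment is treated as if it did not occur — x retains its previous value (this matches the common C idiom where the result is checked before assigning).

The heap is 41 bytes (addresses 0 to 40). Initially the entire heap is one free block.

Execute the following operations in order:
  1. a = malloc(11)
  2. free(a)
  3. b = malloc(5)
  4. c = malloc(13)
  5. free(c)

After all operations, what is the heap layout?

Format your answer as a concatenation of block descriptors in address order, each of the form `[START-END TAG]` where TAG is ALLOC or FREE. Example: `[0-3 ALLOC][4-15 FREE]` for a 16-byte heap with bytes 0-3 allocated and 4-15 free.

Op 1: a = malloc(11) -> a = 0; heap: [0-10 ALLOC][11-40 FREE]
Op 2: free(a) -> (freed a); heap: [0-40 FREE]
Op 3: b = malloc(5) -> b = 0; heap: [0-4 ALLOC][5-40 FREE]
Op 4: c = malloc(13) -> c = 5; heap: [0-4 ALLOC][5-17 ALLOC][18-40 FREE]
Op 5: free(c) -> (freed c); heap: [0-4 ALLOC][5-40 FREE]

Answer: [0-4 ALLOC][5-40 FREE]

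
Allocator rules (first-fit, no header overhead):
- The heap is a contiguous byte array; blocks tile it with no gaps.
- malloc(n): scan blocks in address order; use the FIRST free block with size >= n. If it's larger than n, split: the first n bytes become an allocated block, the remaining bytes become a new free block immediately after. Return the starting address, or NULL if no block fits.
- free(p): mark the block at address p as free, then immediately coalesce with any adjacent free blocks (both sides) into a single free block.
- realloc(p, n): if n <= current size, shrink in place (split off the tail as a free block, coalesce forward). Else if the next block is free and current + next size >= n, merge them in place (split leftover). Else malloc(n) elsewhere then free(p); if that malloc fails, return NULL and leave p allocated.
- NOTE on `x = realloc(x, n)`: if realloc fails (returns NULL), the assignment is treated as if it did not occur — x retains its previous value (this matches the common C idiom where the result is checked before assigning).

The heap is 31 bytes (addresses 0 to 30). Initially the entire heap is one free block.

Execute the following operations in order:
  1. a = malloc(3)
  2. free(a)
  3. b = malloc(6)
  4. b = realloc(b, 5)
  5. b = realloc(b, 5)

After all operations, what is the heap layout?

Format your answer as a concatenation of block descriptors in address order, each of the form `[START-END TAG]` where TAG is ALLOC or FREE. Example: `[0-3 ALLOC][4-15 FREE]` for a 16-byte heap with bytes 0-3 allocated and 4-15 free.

Op 1: a = malloc(3) -> a = 0; heap: [0-2 ALLOC][3-30 FREE]
Op 2: free(a) -> (freed a); heap: [0-30 FREE]
Op 3: b = malloc(6) -> b = 0; heap: [0-5 ALLOC][6-30 FREE]
Op 4: b = realloc(b, 5) -> b = 0; heap: [0-4 ALLOC][5-30 FREE]
Op 5: b = realloc(b, 5) -> b = 0; heap: [0-4 ALLOC][5-30 FREE]

Answer: [0-4 ALLOC][5-30 FREE]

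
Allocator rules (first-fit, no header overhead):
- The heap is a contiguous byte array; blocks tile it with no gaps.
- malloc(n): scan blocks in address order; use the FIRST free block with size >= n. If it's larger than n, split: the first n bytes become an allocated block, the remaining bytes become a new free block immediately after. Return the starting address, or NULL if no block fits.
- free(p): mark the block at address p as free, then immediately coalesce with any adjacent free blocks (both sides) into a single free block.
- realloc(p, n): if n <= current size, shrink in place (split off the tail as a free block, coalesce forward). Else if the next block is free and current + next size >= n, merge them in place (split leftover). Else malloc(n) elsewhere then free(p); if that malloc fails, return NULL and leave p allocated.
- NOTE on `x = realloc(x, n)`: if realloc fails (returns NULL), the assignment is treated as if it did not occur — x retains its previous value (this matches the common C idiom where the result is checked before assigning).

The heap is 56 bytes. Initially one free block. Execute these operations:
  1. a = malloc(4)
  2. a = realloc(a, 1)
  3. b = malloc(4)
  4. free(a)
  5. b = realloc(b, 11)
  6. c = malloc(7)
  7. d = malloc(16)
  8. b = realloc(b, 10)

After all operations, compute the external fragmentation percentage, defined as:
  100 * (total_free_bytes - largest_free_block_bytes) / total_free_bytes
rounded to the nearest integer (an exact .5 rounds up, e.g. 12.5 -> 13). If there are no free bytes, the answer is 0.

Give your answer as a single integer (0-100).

Answer: 9

Derivation:
Op 1: a = malloc(4) -> a = 0; heap: [0-3 ALLOC][4-55 FREE]
Op 2: a = realloc(a, 1) -> a = 0; heap: [0-0 ALLOC][1-55 FREE]
Op 3: b = malloc(4) -> b = 1; heap: [0-0 ALLOC][1-4 ALLOC][5-55 FREE]
Op 4: free(a) -> (freed a); heap: [0-0 FREE][1-4 ALLOC][5-55 FREE]
Op 5: b = realloc(b, 11) -> b = 1; heap: [0-0 FREE][1-11 ALLOC][12-55 FREE]
Op 6: c = malloc(7) -> c = 12; heap: [0-0 FREE][1-11 ALLOC][12-18 ALLOC][19-55 FREE]
Op 7: d = malloc(16) -> d = 19; heap: [0-0 FREE][1-11 ALLOC][12-18 ALLOC][19-34 ALLOC][35-55 FREE]
Op 8: b = realloc(b, 10) -> b = 1; heap: [0-0 FREE][1-10 ALLOC][11-11 FREE][12-18 ALLOC][19-34 ALLOC][35-55 FREE]
Free blocks: [1 1 21] total_free=23 largest=21 -> 100*(23-21)/23 = 200/23 ≈ 8.696 -> rounds to 9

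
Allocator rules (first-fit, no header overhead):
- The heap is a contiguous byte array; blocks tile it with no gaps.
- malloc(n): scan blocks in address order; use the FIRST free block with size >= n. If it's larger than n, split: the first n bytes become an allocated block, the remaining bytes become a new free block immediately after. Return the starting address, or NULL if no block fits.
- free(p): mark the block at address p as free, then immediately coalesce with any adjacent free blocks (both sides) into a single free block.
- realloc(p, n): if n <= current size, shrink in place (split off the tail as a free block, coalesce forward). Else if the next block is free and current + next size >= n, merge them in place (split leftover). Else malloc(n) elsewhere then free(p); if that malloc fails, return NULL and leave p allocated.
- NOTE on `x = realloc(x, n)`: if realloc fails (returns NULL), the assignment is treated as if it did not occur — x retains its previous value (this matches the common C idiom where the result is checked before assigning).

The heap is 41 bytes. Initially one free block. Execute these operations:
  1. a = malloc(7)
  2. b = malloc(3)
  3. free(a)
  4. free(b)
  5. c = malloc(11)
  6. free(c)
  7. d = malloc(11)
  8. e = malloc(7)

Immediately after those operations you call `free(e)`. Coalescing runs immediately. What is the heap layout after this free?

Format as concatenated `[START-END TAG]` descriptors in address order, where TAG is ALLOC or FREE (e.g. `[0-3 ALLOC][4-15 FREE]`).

Answer: [0-10 ALLOC][11-40 FREE]

Derivation:
Op 1: a = malloc(7) -> a = 0; heap: [0-6 ALLOC][7-40 FREE]
Op 2: b = malloc(3) -> b = 7; heap: [0-6 ALLOC][7-9 ALLOC][10-40 FREE]
Op 3: free(a) -> (freed a); heap: [0-6 FREE][7-9 ALLOC][10-40 FREE]
Op 4: free(b) -> (freed b); heap: [0-40 FREE]
Op 5: c = malloc(11) -> c = 0; heap: [0-10 ALLOC][11-40 FREE]
Op 6: free(c) -> (freed c); heap: [0-40 FREE]
Op 7: d = malloc(11) -> d = 0; heap: [0-10 ALLOC][11-40 FREE]
Op 8: e = malloc(7) -> e = 11; heap: [0-10 ALLOC][11-17 ALLOC][18-40 FREE]
free(e): e = 11 -> block [11-17 ALLOC]; mark free, coalesce with adjacent free neighbors -> [0-10 ALLOC][11-40 FREE]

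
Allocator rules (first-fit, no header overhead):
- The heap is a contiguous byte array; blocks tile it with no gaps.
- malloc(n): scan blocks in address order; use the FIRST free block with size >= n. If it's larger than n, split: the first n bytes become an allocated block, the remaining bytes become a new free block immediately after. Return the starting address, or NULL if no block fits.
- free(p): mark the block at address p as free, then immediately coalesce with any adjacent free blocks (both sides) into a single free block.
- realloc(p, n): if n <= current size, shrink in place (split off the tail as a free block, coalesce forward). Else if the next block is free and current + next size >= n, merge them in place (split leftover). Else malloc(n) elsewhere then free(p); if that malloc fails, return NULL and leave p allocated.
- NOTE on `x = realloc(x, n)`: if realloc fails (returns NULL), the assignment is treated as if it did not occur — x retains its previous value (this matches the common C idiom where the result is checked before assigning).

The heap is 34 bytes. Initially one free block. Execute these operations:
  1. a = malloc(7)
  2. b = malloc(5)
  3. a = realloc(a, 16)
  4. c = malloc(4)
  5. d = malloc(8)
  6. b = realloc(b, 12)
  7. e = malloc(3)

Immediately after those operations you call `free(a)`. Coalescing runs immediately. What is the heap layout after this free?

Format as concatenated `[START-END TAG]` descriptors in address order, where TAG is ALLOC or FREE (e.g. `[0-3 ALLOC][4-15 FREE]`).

Op 1: a = malloc(7) -> a = 0; heap: [0-6 ALLOC][7-33 FREE]
Op 2: b = malloc(5) -> b = 7; heap: [0-6 ALLOC][7-11 ALLOC][12-33 FREE]
Op 3: a = realloc(a, 16) -> a = 12; heap: [0-6 FREE][7-11 ALLOC][12-27 ALLOC][28-33 FREE]
Op 4: c = malloc(4) -> c = 0; heap: [0-3 ALLOC][4-6 FREE][7-11 ALLOC][12-27 ALLOC][28-33 FREE]
Op 5: d = malloc(8) -> d = NULL; heap: [0-3 ALLOC][4-6 FREE][7-11 ALLOC][12-27 ALLOC][28-33 FREE]
Op 6: b = realloc(b, 12) -> NULL (b unchanged); heap: [0-3 ALLOC][4-6 FREE][7-11 ALLOC][12-27 ALLOC][28-33 FREE]
Op 7: e = malloc(3) -> e = 4; heap: [0-3 ALLOC][4-6 ALLOC][7-11 ALLOC][12-27 ALLOC][28-33 FREE]
free(a): a = 12 -> block [12-27 ALLOC]; mark free, coalesce with adjacent free neighbors -> [0-3 ALLOC][4-6 ALLOC][7-11 ALLOC][12-33 FREE]

Answer: [0-3 ALLOC][4-6 ALLOC][7-11 ALLOC][12-33 FREE]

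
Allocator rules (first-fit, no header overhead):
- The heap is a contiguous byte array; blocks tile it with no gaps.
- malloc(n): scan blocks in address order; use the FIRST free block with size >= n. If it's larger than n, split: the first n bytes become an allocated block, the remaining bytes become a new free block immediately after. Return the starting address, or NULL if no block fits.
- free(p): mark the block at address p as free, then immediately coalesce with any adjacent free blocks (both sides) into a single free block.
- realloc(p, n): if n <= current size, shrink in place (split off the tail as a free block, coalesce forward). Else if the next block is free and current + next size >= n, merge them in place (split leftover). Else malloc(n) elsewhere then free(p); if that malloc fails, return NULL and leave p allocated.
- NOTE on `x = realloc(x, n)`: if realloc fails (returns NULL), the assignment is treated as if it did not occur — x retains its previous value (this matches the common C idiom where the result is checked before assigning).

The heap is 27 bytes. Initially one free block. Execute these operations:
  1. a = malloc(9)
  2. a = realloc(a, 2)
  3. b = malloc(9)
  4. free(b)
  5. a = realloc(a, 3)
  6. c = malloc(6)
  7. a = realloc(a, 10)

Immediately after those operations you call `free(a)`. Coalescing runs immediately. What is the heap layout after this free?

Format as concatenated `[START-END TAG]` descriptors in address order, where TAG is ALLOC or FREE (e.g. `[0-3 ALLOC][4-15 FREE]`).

Answer: [0-2 FREE][3-8 ALLOC][9-26 FREE]

Derivation:
Op 1: a = malloc(9) -> a = 0; heap: [0-8 ALLOC][9-26 FREE]
Op 2: a = realloc(a, 2) -> a = 0; heap: [0-1 ALLOC][2-26 FREE]
Op 3: b = malloc(9) -> b = 2; heap: [0-1 ALLOC][2-10 ALLOC][11-26 FREE]
Op 4: free(b) -> (freed b); heap: [0-1 ALLOC][2-26 FREE]
Op 5: a = realloc(a, 3) -> a = 0; heap: [0-2 ALLOC][3-26 FREE]
Op 6: c = malloc(6) -> c = 3; heap: [0-2 ALLOC][3-8 ALLOC][9-26 FREE]
Op 7: a = realloc(a, 10) -> a = 9; heap: [0-2 FREE][3-8 ALLOC][9-18 ALLOC][19-26 FREE]
free(a): a = 9 -> block [9-18 ALLOC]; mark free, coalesce with adjacent free neighbors -> [0-2 FREE][3-8 ALLOC][9-26 FREE]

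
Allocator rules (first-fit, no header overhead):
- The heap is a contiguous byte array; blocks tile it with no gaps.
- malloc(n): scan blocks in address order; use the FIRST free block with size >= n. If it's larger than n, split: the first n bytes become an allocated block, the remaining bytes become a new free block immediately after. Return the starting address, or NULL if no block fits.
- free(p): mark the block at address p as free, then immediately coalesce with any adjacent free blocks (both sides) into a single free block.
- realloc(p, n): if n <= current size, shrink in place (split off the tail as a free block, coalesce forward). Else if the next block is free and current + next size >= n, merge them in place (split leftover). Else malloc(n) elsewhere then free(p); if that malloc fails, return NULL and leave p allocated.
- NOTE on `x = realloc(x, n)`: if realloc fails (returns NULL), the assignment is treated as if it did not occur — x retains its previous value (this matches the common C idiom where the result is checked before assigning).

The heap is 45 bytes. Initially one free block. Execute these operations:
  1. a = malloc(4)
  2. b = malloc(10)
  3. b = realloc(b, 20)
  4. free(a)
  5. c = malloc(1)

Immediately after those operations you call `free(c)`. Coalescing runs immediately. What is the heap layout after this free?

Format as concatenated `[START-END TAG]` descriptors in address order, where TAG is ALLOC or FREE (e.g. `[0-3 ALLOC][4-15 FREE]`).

Op 1: a = malloc(4) -> a = 0; heap: [0-3 ALLOC][4-44 FREE]
Op 2: b = malloc(10) -> b = 4; heap: [0-3 ALLOC][4-13 ALLOC][14-44 FREE]
Op 3: b = realloc(b, 20) -> b = 4; heap: [0-3 ALLOC][4-23 ALLOC][24-44 FREE]
Op 4: free(a) -> (freed a); heap: [0-3 FREE][4-23 ALLOC][24-44 FREE]
Op 5: c = malloc(1) -> c = 0; heap: [0-0 ALLOC][1-3 FREE][4-23 ALLOC][24-44 FREE]
free(c): c = 0 -> block [0-0 ALLOC]; mark free, coalesce with adjacent free neighbors -> [0-3 FREE][4-23 ALLOC][24-44 FREE]

Answer: [0-3 FREE][4-23 ALLOC][24-44 FREE]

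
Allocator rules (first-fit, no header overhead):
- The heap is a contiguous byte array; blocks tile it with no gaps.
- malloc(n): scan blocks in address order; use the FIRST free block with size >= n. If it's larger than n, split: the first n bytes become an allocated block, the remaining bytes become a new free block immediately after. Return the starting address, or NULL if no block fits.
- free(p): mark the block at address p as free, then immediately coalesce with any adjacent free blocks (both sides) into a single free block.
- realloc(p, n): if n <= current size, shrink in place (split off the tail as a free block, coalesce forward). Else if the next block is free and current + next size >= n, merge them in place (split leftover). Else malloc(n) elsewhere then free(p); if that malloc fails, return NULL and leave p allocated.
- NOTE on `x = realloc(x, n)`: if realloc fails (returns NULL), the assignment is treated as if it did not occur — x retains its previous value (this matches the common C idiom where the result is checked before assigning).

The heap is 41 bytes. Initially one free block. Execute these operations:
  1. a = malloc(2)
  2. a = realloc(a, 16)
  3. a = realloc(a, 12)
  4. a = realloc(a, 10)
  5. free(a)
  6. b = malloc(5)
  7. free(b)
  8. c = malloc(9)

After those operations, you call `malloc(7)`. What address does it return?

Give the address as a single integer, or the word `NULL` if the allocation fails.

Op 1: a = malloc(2) -> a = 0; heap: [0-1 ALLOC][2-40 FREE]
Op 2: a = realloc(a, 16) -> a = 0; heap: [0-15 ALLOC][16-40 FREE]
Op 3: a = realloc(a, 12) -> a = 0; heap: [0-11 ALLOC][12-40 FREE]
Op 4: a = realloc(a, 10) -> a = 0; heap: [0-9 ALLOC][10-40 FREE]
Op 5: free(a) -> (freed a); heap: [0-40 FREE]
Op 6: b = malloc(5) -> b = 0; heap: [0-4 ALLOC][5-40 FREE]
Op 7: free(b) -> (freed b); heap: [0-40 FREE]
Op 8: c = malloc(9) -> c = 0; heap: [0-8 ALLOC][9-40 FREE]
malloc(7): first-fit scan over [0-8 ALLOC][9-40 FREE] -> 9

Answer: 9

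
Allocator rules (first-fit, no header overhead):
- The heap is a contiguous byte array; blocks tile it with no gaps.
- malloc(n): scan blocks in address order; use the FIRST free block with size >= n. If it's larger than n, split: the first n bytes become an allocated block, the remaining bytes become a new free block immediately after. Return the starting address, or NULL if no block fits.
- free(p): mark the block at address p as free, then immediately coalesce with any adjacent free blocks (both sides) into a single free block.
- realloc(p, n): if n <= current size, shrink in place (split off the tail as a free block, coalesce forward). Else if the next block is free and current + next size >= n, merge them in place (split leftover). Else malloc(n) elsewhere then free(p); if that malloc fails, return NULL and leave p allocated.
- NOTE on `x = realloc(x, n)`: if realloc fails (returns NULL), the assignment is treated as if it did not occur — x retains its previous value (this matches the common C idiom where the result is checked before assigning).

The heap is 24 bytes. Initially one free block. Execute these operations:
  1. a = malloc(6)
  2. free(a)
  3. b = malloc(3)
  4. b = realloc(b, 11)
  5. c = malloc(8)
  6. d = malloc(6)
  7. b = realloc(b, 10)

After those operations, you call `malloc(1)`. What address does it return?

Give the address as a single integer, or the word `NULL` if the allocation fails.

Op 1: a = malloc(6) -> a = 0; heap: [0-5 ALLOC][6-23 FREE]
Op 2: free(a) -> (freed a); heap: [0-23 FREE]
Op 3: b = malloc(3) -> b = 0; heap: [0-2 ALLOC][3-23 FREE]
Op 4: b = realloc(b, 11) -> b = 0; heap: [0-10 ALLOC][11-23 FREE]
Op 5: c = malloc(8) -> c = 11; heap: [0-10 ALLOC][11-18 ALLOC][19-23 FREE]
Op 6: d = malloc(6) -> d = NULL; heap: [0-10 ALLOC][11-18 ALLOC][19-23 FREE]
Op 7: b = realloc(b, 10) -> b = 0; heap: [0-9 ALLOC][10-10 FREE][11-18 ALLOC][19-23 FREE]
malloc(1): first-fit scan over [0-9 ALLOC][10-10 FREE][11-18 ALLOC][19-23 FREE] -> 10

Answer: 10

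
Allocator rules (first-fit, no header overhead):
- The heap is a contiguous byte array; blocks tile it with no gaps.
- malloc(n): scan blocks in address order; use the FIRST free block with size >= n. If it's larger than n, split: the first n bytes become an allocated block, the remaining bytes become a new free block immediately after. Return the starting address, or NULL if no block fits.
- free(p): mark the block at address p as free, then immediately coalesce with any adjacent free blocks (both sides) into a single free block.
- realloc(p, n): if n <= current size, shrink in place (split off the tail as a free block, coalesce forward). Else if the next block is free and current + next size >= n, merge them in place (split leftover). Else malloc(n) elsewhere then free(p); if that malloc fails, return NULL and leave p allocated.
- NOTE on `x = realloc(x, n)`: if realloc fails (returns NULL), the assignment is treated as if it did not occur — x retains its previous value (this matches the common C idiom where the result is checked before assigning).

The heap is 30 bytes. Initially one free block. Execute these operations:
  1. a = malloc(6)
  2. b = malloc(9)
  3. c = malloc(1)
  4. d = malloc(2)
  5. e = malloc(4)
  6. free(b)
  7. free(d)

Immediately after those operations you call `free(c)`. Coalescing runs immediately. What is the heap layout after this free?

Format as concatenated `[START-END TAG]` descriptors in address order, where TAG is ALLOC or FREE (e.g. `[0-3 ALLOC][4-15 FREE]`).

Op 1: a = malloc(6) -> a = 0; heap: [0-5 ALLOC][6-29 FREE]
Op 2: b = malloc(9) -> b = 6; heap: [0-5 ALLOC][6-14 ALLOC][15-29 FREE]
Op 3: c = malloc(1) -> c = 15; heap: [0-5 ALLOC][6-14 ALLOC][15-15 ALLOC][16-29 FREE]
Op 4: d = malloc(2) -> d = 16; heap: [0-5 ALLOC][6-14 ALLOC][15-15 ALLOC][16-17 ALLOC][18-29 FREE]
Op 5: e = malloc(4) -> e = 18; heap: [0-5 ALLOC][6-14 ALLOC][15-15 ALLOC][16-17 ALLOC][18-21 ALLOC][22-29 FREE]
Op 6: free(b) -> (freed b); heap: [0-5 ALLOC][6-14 FREE][15-15 ALLOC][16-17 ALLOC][18-21 ALLOC][22-29 FREE]
Op 7: free(d) -> (freed d); heap: [0-5 ALLOC][6-14 FREE][15-15 ALLOC][16-17 FREE][18-21 ALLOC][22-29 FREE]
free(c): c = 15 -> block [15-15 ALLOC]; mark free, coalesce with adjacent free neighbors -> [0-5 ALLOC][6-17 FREE][18-21 ALLOC][22-29 FREE]

Answer: [0-5 ALLOC][6-17 FREE][18-21 ALLOC][22-29 FREE]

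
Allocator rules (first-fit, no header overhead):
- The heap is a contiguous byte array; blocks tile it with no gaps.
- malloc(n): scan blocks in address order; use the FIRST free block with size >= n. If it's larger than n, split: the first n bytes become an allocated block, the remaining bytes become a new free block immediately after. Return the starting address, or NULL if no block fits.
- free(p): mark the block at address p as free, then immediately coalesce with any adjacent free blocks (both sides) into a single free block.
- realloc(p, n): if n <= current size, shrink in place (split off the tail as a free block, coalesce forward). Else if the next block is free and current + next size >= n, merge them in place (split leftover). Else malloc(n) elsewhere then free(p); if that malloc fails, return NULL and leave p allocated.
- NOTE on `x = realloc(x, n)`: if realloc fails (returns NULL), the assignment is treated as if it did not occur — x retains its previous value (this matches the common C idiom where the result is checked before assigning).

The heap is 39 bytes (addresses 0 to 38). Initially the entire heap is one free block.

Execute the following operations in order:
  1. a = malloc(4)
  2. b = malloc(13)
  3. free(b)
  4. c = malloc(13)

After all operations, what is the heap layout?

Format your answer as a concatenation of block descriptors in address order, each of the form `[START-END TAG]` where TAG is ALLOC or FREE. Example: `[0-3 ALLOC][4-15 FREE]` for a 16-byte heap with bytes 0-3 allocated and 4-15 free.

Op 1: a = malloc(4) -> a = 0; heap: [0-3 ALLOC][4-38 FREE]
Op 2: b = malloc(13) -> b = 4; heap: [0-3 ALLOC][4-16 ALLOC][17-38 FREE]
Op 3: free(b) -> (freed b); heap: [0-3 ALLOC][4-38 FREE]
Op 4: c = malloc(13) -> c = 4; heap: [0-3 ALLOC][4-16 ALLOC][17-38 FREE]

Answer: [0-3 ALLOC][4-16 ALLOC][17-38 FREE]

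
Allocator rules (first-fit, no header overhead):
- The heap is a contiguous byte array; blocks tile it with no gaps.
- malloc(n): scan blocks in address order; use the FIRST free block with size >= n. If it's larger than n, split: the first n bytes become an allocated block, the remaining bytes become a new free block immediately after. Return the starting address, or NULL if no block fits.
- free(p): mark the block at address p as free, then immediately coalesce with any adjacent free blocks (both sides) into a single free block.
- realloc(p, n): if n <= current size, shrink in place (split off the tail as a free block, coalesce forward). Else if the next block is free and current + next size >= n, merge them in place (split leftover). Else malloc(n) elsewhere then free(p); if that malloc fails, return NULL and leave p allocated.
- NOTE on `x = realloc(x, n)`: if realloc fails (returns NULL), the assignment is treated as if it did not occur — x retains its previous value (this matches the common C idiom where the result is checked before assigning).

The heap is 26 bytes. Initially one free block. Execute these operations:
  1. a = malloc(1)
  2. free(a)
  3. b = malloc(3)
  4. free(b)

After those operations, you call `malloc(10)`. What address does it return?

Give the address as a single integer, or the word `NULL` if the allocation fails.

Answer: 0

Derivation:
Op 1: a = malloc(1) -> a = 0; heap: [0-0 ALLOC][1-25 FREE]
Op 2: free(a) -> (freed a); heap: [0-25 FREE]
Op 3: b = malloc(3) -> b = 0; heap: [0-2 ALLOC][3-25 FREE]
Op 4: free(b) -> (freed b); heap: [0-25 FREE]
malloc(10): first-fit scan over [0-25 FREE] -> 0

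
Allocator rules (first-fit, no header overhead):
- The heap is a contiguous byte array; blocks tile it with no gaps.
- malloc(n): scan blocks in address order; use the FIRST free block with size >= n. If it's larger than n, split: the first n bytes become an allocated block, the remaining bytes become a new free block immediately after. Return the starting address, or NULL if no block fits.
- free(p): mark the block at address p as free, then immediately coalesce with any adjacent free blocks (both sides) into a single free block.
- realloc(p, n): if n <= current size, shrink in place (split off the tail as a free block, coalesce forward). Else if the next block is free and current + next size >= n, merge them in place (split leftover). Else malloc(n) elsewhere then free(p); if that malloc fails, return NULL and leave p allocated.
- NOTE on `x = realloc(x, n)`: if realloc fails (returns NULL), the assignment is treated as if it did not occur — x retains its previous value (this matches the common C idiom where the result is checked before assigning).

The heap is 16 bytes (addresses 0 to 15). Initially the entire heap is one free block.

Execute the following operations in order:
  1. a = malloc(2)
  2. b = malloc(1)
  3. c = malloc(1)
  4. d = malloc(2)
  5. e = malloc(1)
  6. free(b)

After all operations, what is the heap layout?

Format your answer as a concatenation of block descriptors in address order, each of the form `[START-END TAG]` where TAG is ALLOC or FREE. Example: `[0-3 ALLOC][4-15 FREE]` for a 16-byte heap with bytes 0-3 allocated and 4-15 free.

Op 1: a = malloc(2) -> a = 0; heap: [0-1 ALLOC][2-15 FREE]
Op 2: b = malloc(1) -> b = 2; heap: [0-1 ALLOC][2-2 ALLOC][3-15 FREE]
Op 3: c = malloc(1) -> c = 3; heap: [0-1 ALLOC][2-2 ALLOC][3-3 ALLOC][4-15 FREE]
Op 4: d = malloc(2) -> d = 4; heap: [0-1 ALLOC][2-2 ALLOC][3-3 ALLOC][4-5 ALLOC][6-15 FREE]
Op 5: e = malloc(1) -> e = 6; heap: [0-1 ALLOC][2-2 ALLOC][3-3 ALLOC][4-5 ALLOC][6-6 ALLOC][7-15 FREE]
Op 6: free(b) -> (freed b); heap: [0-1 ALLOC][2-2 FREE][3-3 ALLOC][4-5 ALLOC][6-6 ALLOC][7-15 FREE]

Answer: [0-1 ALLOC][2-2 FREE][3-3 ALLOC][4-5 ALLOC][6-6 ALLOC][7-15 FREE]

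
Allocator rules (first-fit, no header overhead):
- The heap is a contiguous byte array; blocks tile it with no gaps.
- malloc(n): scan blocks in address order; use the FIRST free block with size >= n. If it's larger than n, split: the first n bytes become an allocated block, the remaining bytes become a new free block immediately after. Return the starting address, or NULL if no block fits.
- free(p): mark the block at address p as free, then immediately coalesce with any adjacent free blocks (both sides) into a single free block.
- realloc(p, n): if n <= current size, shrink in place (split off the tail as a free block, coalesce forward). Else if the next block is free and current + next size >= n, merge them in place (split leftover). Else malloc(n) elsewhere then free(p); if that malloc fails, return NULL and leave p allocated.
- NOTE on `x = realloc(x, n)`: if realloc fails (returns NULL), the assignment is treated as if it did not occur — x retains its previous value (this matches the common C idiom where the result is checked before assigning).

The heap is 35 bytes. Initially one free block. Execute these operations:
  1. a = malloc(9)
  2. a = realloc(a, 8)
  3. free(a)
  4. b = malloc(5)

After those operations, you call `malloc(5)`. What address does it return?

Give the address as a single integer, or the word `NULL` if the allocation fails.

Answer: 5

Derivation:
Op 1: a = malloc(9) -> a = 0; heap: [0-8 ALLOC][9-34 FREE]
Op 2: a = realloc(a, 8) -> a = 0; heap: [0-7 ALLOC][8-34 FREE]
Op 3: free(a) -> (freed a); heap: [0-34 FREE]
Op 4: b = malloc(5) -> b = 0; heap: [0-4 ALLOC][5-34 FREE]
malloc(5): first-fit scan over [0-4 ALLOC][5-34 FREE] -> 5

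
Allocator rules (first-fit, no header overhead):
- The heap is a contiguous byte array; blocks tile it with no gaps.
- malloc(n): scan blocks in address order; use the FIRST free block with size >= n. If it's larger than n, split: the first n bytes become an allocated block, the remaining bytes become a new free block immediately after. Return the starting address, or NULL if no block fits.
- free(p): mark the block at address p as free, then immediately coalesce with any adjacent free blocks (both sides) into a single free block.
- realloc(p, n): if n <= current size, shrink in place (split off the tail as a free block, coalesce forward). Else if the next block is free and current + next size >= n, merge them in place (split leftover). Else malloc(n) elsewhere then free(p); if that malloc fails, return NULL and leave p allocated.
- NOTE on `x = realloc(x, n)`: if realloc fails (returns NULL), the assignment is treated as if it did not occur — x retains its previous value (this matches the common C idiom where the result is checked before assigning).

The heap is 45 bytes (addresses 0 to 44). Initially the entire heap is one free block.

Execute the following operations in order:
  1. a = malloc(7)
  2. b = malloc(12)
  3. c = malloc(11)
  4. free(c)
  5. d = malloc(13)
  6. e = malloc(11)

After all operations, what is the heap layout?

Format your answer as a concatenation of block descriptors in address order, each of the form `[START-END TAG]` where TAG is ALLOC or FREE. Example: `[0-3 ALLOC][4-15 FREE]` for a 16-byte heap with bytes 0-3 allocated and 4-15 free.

Answer: [0-6 ALLOC][7-18 ALLOC][19-31 ALLOC][32-42 ALLOC][43-44 FREE]

Derivation:
Op 1: a = malloc(7) -> a = 0; heap: [0-6 ALLOC][7-44 FREE]
Op 2: b = malloc(12) -> b = 7; heap: [0-6 ALLOC][7-18 ALLOC][19-44 FREE]
Op 3: c = malloc(11) -> c = 19; heap: [0-6 ALLOC][7-18 ALLOC][19-29 ALLOC][30-44 FREE]
Op 4: free(c) -> (freed c); heap: [0-6 ALLOC][7-18 ALLOC][19-44 FREE]
Op 5: d = malloc(13) -> d = 19; heap: [0-6 ALLOC][7-18 ALLOC][19-31 ALLOC][32-44 FREE]
Op 6: e = malloc(11) -> e = 32; heap: [0-6 ALLOC][7-18 ALLOC][19-31 ALLOC][32-42 ALLOC][43-44 FREE]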